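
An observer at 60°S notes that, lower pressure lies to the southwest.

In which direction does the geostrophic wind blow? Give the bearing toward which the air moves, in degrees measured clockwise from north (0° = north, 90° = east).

The pressure-gradient force points toward the southwest (bearing 225°).
Geostrophic balance: in the Southern Hemisphere the Coriolis force deflects motion to the left, so the geostrophic wind blows 90° to the left of the pressure-gradient force (low pressure on the right).
Rotating 225° by 90° counterclockwise gives 135° — the wind blows toward the southeast.

135°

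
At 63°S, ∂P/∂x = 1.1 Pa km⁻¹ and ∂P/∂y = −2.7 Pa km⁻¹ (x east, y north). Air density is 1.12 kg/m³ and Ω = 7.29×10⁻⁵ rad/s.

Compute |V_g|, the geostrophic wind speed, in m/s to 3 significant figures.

Coriolis parameter at 63°S:
f = 2Ω sin φ = 2 × 7.29×10⁻⁵ × sin 63° = 1.30×10⁻⁴ s⁻¹
In the Southern Hemisphere f is negative: f = −1.30×10⁻⁴ s⁻¹.
Component geostrophic relations (x east, y north):
u_g = −(1/(fρ)) ∂P/∂y,  v_g = (1/(fρ)) ∂P/∂x
u_g = −(−2.7×10⁻³)/(−1.30×10⁻⁴ × 1.12) = −18.6 m/s;  v_g = (1.1×10⁻³)/(−1.30×10⁻⁴ × 1.12) = −7.56 m/s
|V_g| = √(u_g² + v_g²) = 20.0 m/s

20.0 m/s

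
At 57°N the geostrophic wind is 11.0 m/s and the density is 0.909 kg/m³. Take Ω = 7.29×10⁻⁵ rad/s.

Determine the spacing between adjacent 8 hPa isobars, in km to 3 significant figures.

Coriolis parameter at 57°N:
f = 2Ω sin φ = 2 × 7.29×10⁻⁵ × sin 57° = 1.22×10⁻⁴ s⁻¹
Geostrophic balance rearranged: |∂P/∂n| = f ρ V_g
|∂P/∂n| = 1.22×10⁻⁴ × 0.909 × 11.0 = 1.22×10⁻³ Pa/m
Isobar spacing: Δn = ΔP/|∂P/∂n| = 800 Pa / 1.22×10⁻³ Pa/m = 654311 m ≈ 654 km

654 km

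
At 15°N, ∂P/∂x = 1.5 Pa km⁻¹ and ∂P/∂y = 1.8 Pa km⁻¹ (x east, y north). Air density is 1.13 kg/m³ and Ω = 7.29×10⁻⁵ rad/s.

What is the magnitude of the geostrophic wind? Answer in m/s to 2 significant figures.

Coriolis parameter at 15°N:
f = 2Ω sin φ = 2 × 7.29×10⁻⁵ × sin 15° = 3.77×10⁻⁵ s⁻¹
Component geostrophic relations (x east, y north):
u_g = −(1/(fρ)) ∂P/∂y,  v_g = (1/(fρ)) ∂P/∂x
u_g = −(1.8×10⁻³)/(3.77×10⁻⁵ × 1.13) = −42.2 m/s;  v_g = (1.5×10⁻³)/(3.77×10⁻⁵ × 1.13) = 35.2 m/s
|V_g| = √(u_g² + v_g²) = 54.9 m/s

55 m/s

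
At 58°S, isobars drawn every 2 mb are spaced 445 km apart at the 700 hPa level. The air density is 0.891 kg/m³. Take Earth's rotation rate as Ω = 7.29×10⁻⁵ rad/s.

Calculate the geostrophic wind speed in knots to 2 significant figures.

7.9 knots

Coriolis parameter at 58°S:
f = 2Ω sin φ = 2 × 7.29×10⁻⁵ × sin 58° = 1.24×10⁻⁴ s⁻¹
Pressure gradient: |∂P/∂n| = 200 Pa / 445000 m = 4.49×10⁻⁴ Pa/m
Geostrophic balance (pressure-gradient force = Coriolis force):
V_g = (1/(fρ)) |∂P/∂n| = 4.49×10⁻⁴ / (1.24×10⁻⁴ × 0.891) = 4.08 m/s
Converting: 4.08 m/s × 1.944 = 7.9 knots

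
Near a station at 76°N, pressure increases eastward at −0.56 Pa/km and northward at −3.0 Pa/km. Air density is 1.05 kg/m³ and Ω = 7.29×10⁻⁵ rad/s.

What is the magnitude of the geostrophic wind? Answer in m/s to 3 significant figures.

Coriolis parameter at 76°N:
f = 2Ω sin φ = 2 × 7.29×10⁻⁵ × sin 76° = 1.41×10⁻⁴ s⁻¹
Component geostrophic relations (x east, y north):
u_g = −(1/(fρ)) ∂P/∂y,  v_g = (1/(fρ)) ∂P/∂x
u_g = −(−3.0×10⁻³)/(1.41×10⁻⁴ × 1.05) = 20.2 m/s;  v_g = (−0.56×10⁻³)/(1.41×10⁻⁴ × 1.05) = −3.77 m/s
|V_g| = √(u_g² + v_g²) = 20.5 m/s

20.5 m/s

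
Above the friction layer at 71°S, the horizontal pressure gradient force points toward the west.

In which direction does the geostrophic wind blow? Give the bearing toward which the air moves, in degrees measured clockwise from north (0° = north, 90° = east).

180°

The pressure-gradient force points toward the west (bearing 270°).
Geostrophic balance: in the Southern Hemisphere the Coriolis force deflects motion to the left, so the geostrophic wind blows 90° to the left of the pressure-gradient force (low pressure on the right).
Rotating 270° by 90° counterclockwise gives 180° — the wind blows toward the south.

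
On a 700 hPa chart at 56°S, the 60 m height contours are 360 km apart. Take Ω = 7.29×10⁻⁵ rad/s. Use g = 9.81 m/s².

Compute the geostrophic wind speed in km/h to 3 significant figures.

48.7 km/h

Coriolis parameter at 56°S:
f = 2Ω sin φ = 2 × 7.29×10⁻⁵ × sin 56° = 1.21×10⁻⁴ s⁻¹
Height gradient: |∂Z/∂n| = 60 m / 360000 m = 1.67×10⁻⁴
On a pressure surface, geostrophic balance gives V_g = (g/f)|∂Z/∂n|:
V_g = 9.81 × 1.67×10⁻⁴ / 1.21×10⁻⁴ = 13.5 m/s
Converting: 13.5 m/s × 3.6 = 48.7 km/h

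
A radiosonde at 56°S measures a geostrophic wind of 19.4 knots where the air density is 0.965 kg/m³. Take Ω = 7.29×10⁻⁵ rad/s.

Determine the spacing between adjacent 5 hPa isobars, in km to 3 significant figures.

Coriolis parameter at 56°S:
f = 2Ω sin φ = 2 × 7.29×10⁻⁵ × sin 56° = 1.21×10⁻⁴ s⁻¹
Wind speed in SI: 19.4 knots = 9.98 m/s
Geostrophic balance rearranged: |∂P/∂n| = f ρ V_g
|∂P/∂n| = 1.21×10⁻⁴ × 0.965 × 9.98 = 1.16×10⁻³ Pa/m
Isobar spacing: Δn = ΔP/|∂P/∂n| = 500 Pa / 1.16×10⁻³ Pa/m = 429508 m ≈ 430 km

430 km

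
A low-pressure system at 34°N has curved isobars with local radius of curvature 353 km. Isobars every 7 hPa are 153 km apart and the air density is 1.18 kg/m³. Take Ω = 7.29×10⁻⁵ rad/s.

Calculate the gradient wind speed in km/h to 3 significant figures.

Coriolis parameter at 34°N:
f = 2Ω sin φ = 2 × 7.29×10⁻⁵ × sin 34° = 8.15×10⁻⁵ s⁻¹
Pressure gradient: |∂P/∂n| = 700 Pa / 153000 m = 4.58×10⁻³ Pa/m
Geostrophic speed: V_g = |∂P/∂n|/(fρ) = 4.58×10⁻³/(8.15×10⁻⁵ × 1.18) = 47.6 m/s
Around a low, centrifugal force acts outward with Coriolis, so pressure-gradient force balances both:
(1/ρ)|∂P/∂n| = fV + V²/R  →  V² + fR·V − fR·V_g = 0
With fR = 8.15×10⁻⁵ × 353×10³ m = 28.8 m/s:
V = [−fR + √((fR)² + 4 fR V_g)]/2 = [−28.8 + √(28.8² + 4×28.8×47.6)]/2 = 25.3 m/s
Subgeostrophic (V < V_g = 47.6 m/s), as expected around a low.
Converting: 25.3 m/s × 3.6 = 91.1 km/h

91.1 km/h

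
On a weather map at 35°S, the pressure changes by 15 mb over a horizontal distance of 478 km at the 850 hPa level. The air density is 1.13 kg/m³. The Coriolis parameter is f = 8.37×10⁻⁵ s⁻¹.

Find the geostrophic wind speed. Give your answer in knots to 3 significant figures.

64.5 knots

Pressure gradient: |∂P/∂n| = 1500 Pa / 478000 m = 3.14×10⁻³ Pa/m
Geostrophic balance (pressure-gradient force = Coriolis force):
V_g = (1/(fρ)) |∂P/∂n| = 3.14×10⁻³ / (8.37×10⁻⁵ × 1.13) = 33.2 m/s
Converting: 33.2 m/s × 1.944 = 64.5 knots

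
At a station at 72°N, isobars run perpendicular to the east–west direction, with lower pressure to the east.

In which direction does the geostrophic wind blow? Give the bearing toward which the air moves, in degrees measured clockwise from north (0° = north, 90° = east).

180°

The pressure-gradient force points toward the east (bearing 090°).
Geostrophic balance: in the Northern Hemisphere the Coriolis force deflects motion to the right, so the geostrophic wind blows 90° to the right of the pressure-gradient force (low pressure on the left).
Rotating 090° by 90° clockwise gives 180° — the wind blows toward the south.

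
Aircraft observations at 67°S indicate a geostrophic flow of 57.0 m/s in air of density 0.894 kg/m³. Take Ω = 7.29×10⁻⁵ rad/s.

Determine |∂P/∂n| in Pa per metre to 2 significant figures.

6.8×10⁻³ Pa/m

Coriolis parameter at 67°S:
f = 2Ω sin φ = 2 × 7.29×10⁻⁵ × sin 67° = 1.34×10⁻⁴ s⁻¹
Geostrophic balance rearranged: |∂P/∂n| = f ρ V_g
|∂P/∂n| = 1.34×10⁻⁴ × 0.894 × 57.0 = 6.84×10⁻³ Pa/m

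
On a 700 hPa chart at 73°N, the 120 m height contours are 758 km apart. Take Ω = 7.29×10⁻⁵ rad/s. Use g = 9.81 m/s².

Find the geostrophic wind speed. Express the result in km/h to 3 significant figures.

Coriolis parameter at 73°N:
f = 2Ω sin φ = 2 × 7.29×10⁻⁵ × sin 73° = 1.39×10⁻⁴ s⁻¹
Height gradient: |∂Z/∂n| = 120 m / 758000 m = 1.58×10⁻⁴
On a pressure surface, geostrophic balance gives V_g = (g/f)|∂Z/∂n|:
V_g = 9.81 × 1.58×10⁻⁴ / 1.39×10⁻⁴ = 11.1 m/s
Converting: 11.1 m/s × 3.6 = 40.1 km/h

40.1 km/h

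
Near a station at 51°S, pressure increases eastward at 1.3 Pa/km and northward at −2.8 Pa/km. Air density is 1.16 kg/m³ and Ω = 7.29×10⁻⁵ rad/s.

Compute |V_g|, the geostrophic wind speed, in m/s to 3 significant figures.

23.5 m/s

Coriolis parameter at 51°S:
f = 2Ω sin φ = 2 × 7.29×10⁻⁵ × sin 51° = 1.13×10⁻⁴ s⁻¹
In the Southern Hemisphere f is negative: f = −1.13×10⁻⁴ s⁻¹.
Component geostrophic relations (x east, y north):
u_g = −(1/(fρ)) ∂P/∂y,  v_g = (1/(fρ)) ∂P/∂x
u_g = −(−2.8×10⁻³)/(−1.13×10⁻⁴ × 1.16) = −21.3 m/s;  v_g = (1.3×10⁻³)/(−1.13×10⁻⁴ × 1.16) = −9.89 m/s
|V_g| = √(u_g² + v_g²) = 23.5 m/s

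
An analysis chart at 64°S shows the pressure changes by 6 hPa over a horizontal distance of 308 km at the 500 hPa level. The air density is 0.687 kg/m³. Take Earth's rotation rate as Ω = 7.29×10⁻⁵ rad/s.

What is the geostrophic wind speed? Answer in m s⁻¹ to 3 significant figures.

Coriolis parameter at 64°S:
f = 2Ω sin φ = 2 × 7.29×10⁻⁵ × sin 64° = 1.31×10⁻⁴ s⁻¹
Pressure gradient: |∂P/∂n| = 600 Pa / 308000 m = 1.95×10⁻³ Pa/m
Geostrophic balance (pressure-gradient force = Coriolis force):
V_g = (1/(fρ)) |∂P/∂n| = 1.95×10⁻³ / (1.31×10⁻⁴ × 0.687) = 21.6 m/s

21.6 m s⁻¹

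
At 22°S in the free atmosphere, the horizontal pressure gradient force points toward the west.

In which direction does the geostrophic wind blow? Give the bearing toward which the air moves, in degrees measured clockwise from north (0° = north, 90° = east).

The pressure-gradient force points toward the west (bearing 270°).
Geostrophic balance: in the Southern Hemisphere the Coriolis force deflects motion to the left, so the geostrophic wind blows 90° to the left of the pressure-gradient force (low pressure on the right).
Rotating 270° by 90° counterclockwise gives 180° — the wind blows toward the south.

180°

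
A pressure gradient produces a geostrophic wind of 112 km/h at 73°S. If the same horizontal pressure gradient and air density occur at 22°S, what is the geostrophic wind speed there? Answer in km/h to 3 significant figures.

With the same pressure gradient and density, V_g ∝ 1/f ∝ 1/sin φ.
V₂ = V₁ · sin φ₁ / sin φ₂ = 112 × sin 73° / sin 22°
V₂ = 112 × 0.9563/0.3746 = 286 km/h

286 km/h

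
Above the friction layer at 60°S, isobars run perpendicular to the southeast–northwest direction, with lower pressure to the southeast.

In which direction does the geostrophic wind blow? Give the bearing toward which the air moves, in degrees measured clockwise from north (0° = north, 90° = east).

The pressure-gradient force points toward the southeast (bearing 135°).
Geostrophic balance: in the Southern Hemisphere the Coriolis force deflects motion to the left, so the geostrophic wind blows 90° to the left of the pressure-gradient force (low pressure on the right).
Rotating 135° by 90° counterclockwise gives 045° — the wind blows toward the northeast.

045°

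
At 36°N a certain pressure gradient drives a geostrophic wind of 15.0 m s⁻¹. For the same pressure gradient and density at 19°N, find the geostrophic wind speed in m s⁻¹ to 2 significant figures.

With the same pressure gradient and density, V_g ∝ 1/f ∝ 1/sin φ.
V₂ = V₁ · sin φ₁ / sin φ₂ = 15.0 × sin 36° / sin 19°
V₂ = 15.0 × 0.5878/0.3256 = 27 m s⁻¹

27 m s⁻¹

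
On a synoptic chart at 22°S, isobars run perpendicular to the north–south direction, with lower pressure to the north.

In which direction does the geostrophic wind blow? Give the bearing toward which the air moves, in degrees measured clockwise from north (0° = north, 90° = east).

The pressure-gradient force points toward the north (bearing 000°).
Geostrophic balance: in the Southern Hemisphere the Coriolis force deflects motion to the left, so the geostrophic wind blows 90° to the left of the pressure-gradient force (low pressure on the right).
Rotating 000° by 90° counterclockwise gives 270° — the wind blows toward the west.

270°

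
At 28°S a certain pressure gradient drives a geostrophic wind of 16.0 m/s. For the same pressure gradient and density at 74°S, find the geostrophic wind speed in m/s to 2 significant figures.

With the same pressure gradient and density, V_g ∝ 1/f ∝ 1/sin φ.
V₂ = V₁ · sin φ₁ / sin φ₂ = 16.0 × sin 28° / sin 74°
V₂ = 16.0 × 0.4695/0.9613 = 7.8 m/s

7.8 m/s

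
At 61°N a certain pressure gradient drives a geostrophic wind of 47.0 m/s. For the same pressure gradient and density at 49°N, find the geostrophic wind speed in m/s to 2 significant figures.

With the same pressure gradient and density, V_g ∝ 1/f ∝ 1/sin φ.
V₂ = V₁ · sin φ₁ / sin φ₂ = 47.0 × sin 61° / sin 49°
V₂ = 47.0 × 0.8746/0.7547 = 54 m/s

54 m/s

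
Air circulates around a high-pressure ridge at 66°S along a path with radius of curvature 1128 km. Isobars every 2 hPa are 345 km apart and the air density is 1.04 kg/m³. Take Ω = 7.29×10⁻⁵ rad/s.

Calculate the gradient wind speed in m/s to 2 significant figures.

Coriolis parameter at 66°S:
f = 2Ω sin φ = 2 × 7.29×10⁻⁵ × sin 66° = 1.33×10⁻⁴ s⁻¹
Pressure gradient: |∂P/∂n| = 200 Pa / 345000 m = 5.80×10⁻⁴ Pa/m
Geostrophic speed: V_g = |∂P/∂n|/(fρ) = 5.80×10⁻⁴/(1.33×10⁻⁴ × 1.04) = 4.18 m/s
Around a high, pressure-gradient force acts outward with centrifugal, so Coriolis balances both:
fV = (1/ρ)|∂P/∂n| + V²/R  →  V² − fR·V + fR·V_g = 0
With fR = 1.33×10⁻⁴ × 1128×10³ m = 150 m/s:
V = [fR − √((fR)² − 4 fR V_g)]/2 = [150 − √(150² − 4×150×4.18)]/2 = 4.31 m/s
Supergeostrophic (V > V_g = 4.18 m/s), as expected around a high.

4.3 m/s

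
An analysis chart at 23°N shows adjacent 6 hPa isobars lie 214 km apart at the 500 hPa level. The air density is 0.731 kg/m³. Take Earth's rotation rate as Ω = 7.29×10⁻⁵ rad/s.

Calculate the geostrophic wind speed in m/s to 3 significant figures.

Coriolis parameter at 23°N:
f = 2Ω sin φ = 2 × 7.29×10⁻⁵ × sin 23° = 5.70×10⁻⁵ s⁻¹
Pressure gradient: |∂P/∂n| = 600 Pa / 214000 m = 2.80×10⁻³ Pa/m
Geostrophic balance (pressure-gradient force = Coriolis force):
V_g = (1/(fρ)) |∂P/∂n| = 2.80×10⁻³ / (5.70×10⁻⁵ × 0.731) = 67.3 m/s

67.3 m/s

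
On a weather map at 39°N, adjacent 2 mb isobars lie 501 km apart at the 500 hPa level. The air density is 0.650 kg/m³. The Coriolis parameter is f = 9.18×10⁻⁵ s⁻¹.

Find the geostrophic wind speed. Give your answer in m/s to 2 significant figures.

Pressure gradient: |∂P/∂n| = 200 Pa / 501000 m = 3.99×10⁻⁴ Pa/m
Geostrophic balance (pressure-gradient force = Coriolis force):
V_g = (1/(fρ)) |∂P/∂n| = 3.99×10⁻⁴ / (9.18×10⁻⁵ × 0.650) = 6.69 m/s

6.7 m/s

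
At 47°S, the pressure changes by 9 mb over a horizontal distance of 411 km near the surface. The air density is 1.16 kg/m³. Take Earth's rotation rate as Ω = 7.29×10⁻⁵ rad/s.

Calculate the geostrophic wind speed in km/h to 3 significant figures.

Coriolis parameter at 47°S:
f = 2Ω sin φ = 2 × 7.29×10⁻⁵ × sin 47° = 1.07×10⁻⁴ s⁻¹
Pressure gradient: |∂P/∂n| = 900 Pa / 411000 m = 2.19×10⁻³ Pa/m
Geostrophic balance (pressure-gradient force = Coriolis force):
V_g = (1/(fρ)) |∂P/∂n| = 2.19×10⁻³ / (1.07×10⁻⁴ × 1.16) = 17.7 m/s
Converting: 17.7 m/s × 3.6 = 63.7 km/h

63.7 km/h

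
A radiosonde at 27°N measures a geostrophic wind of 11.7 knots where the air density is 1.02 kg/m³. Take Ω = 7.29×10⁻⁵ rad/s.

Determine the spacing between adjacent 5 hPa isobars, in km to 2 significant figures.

1200 km

Coriolis parameter at 27°N:
f = 2Ω sin φ = 2 × 7.29×10⁻⁵ × sin 27° = 6.62×10⁻⁵ s⁻¹
Wind speed in SI: 11.7 knots = 6.02 m/s
Geostrophic balance rearranged: |∂P/∂n| = f ρ V_g
|∂P/∂n| = 6.62×10⁻⁵ × 1.02 × 6.02 = 4.06×10⁻⁴ Pa/m
Isobar spacing: Δn = ΔP/|∂P/∂n| = 500 Pa / 4.06×10⁻⁴ Pa/m = 1230387 m ≈ 1200 km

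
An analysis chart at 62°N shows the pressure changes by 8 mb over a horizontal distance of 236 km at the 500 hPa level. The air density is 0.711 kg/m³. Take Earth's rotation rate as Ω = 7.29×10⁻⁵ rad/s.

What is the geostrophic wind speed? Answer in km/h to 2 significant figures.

Coriolis parameter at 62°N:
f = 2Ω sin φ = 2 × 7.29×10⁻⁵ × sin 62° = 1.29×10⁻⁴ s⁻¹
Pressure gradient: |∂P/∂n| = 800 Pa / 236000 m = 3.39×10⁻³ Pa/m
Geostrophic balance (pressure-gradient force = Coriolis force):
V_g = (1/(fρ)) |∂P/∂n| = 3.39×10⁻³ / (1.29×10⁻⁴ × 0.711) = 37.0 m/s
Converting: 37.0 m/s × 3.6 = 130 km/h

130 km/h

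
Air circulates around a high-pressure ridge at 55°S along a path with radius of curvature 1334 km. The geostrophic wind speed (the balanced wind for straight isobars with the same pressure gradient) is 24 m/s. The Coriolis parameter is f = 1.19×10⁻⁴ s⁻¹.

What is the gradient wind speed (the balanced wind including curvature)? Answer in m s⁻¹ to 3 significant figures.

29.5 m s⁻¹

Around a high, pressure-gradient force acts outward with centrifugal, so Coriolis balances both:
fV = (1/ρ)|∂P/∂n| + V²/R  →  V² − fR·V + fR·V_g = 0
With fR = 1.19×10⁻⁴ × 1334×10³ m = 159 m/s:
V = [fR − √((fR)² − 4 fR V_g)]/2 = [159 − √(159² − 4×159×24)]/2 = 29.5 m/s
Supergeostrophic (V > V_g = 24 m/s), as expected around a high.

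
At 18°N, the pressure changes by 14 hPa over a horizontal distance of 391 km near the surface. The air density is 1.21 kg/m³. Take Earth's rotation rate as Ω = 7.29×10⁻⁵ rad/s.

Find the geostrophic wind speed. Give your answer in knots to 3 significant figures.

128 knots

Coriolis parameter at 18°N:
f = 2Ω sin φ = 2 × 7.29×10⁻⁵ × sin 18° = 4.51×10⁻⁵ s⁻¹
Pressure gradient: |∂P/∂n| = 1400 Pa / 391000 m = 3.58×10⁻³ Pa/m
Geostrophic balance (pressure-gradient force = Coriolis force):
V_g = (1/(fρ)) |∂P/∂n| = 3.58×10⁻³ / (4.51×10⁻⁵ × 1.21) = 65.7 m/s
Converting: 65.7 m/s × 1.944 = 128 knots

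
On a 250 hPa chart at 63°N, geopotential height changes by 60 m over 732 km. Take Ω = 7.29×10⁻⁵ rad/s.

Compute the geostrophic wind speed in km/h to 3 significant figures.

22.3 km/h

Coriolis parameter at 63°N:
f = 2Ω sin φ = 2 × 7.29×10⁻⁵ × sin 63° = 1.30×10⁻⁴ s⁻¹
Height gradient: |∂Z/∂n| = 60 m / 732000 m = 8.20×10⁻⁵
On a pressure surface, geostrophic balance gives V_g = (g/f)|∂Z/∂n|:
V_g = 9.81 × 8.20×10⁻⁵ / 1.30×10⁻⁴ = 6.19 m/s
Converting: 6.19 m/s × 3.6 = 22.3 km/h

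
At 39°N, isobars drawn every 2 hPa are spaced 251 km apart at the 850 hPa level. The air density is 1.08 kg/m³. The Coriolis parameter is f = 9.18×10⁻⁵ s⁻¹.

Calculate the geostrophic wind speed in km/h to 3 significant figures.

28.9 km/h

Pressure gradient: |∂P/∂n| = 200 Pa / 251000 m = 7.97×10⁻⁴ Pa/m
Geostrophic balance (pressure-gradient force = Coriolis force):
V_g = (1/(fρ)) |∂P/∂n| = 7.97×10⁻⁴ / (9.18×10⁻⁵ × 1.08) = 8.04 m/s
Converting: 8.04 m/s × 3.6 = 28.9 km/h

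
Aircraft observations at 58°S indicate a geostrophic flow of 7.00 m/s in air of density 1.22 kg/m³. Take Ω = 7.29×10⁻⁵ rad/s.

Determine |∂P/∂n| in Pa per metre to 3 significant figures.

1.06×10⁻³ Pa/m

Coriolis parameter at 58°S:
f = 2Ω sin φ = 2 × 7.29×10⁻⁵ × sin 58° = 1.24×10⁻⁴ s⁻¹
Geostrophic balance rearranged: |∂P/∂n| = f ρ V_g
|∂P/∂n| = 1.24×10⁻⁴ × 1.22 × 7.00 = 1.06×10⁻³ Pa/m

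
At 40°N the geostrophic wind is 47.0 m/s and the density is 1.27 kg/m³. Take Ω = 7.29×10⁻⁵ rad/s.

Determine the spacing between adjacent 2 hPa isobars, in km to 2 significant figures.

36 km

Coriolis parameter at 40°N:
f = 2Ω sin φ = 2 × 7.29×10⁻⁵ × sin 40° = 9.37×10⁻⁵ s⁻¹
Geostrophic balance rearranged: |∂P/∂n| = f ρ V_g
|∂P/∂n| = 9.37×10⁻⁵ × 1.27 × 47.0 = 5.59×10⁻³ Pa/m
Isobar spacing: Δn = ΔP/|∂P/∂n| = 200 Pa / 5.59×10⁻³ Pa/m = 35752 m ≈ 36 km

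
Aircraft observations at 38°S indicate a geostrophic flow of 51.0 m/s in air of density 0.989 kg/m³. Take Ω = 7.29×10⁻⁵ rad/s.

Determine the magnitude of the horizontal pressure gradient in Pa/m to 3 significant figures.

4.53×10⁻³ Pa/m

Coriolis parameter at 38°S:
f = 2Ω sin φ = 2 × 7.29×10⁻⁵ × sin 38° = 8.98×10⁻⁵ s⁻¹
Geostrophic balance rearranged: |∂P/∂n| = f ρ V_g
|∂P/∂n| = 8.98×10⁻⁵ × 0.989 × 51.0 = 4.53×10⁻³ Pa/m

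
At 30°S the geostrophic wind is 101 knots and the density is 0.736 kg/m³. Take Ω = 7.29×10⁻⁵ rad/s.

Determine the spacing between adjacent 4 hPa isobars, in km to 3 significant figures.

Coriolis parameter at 30°S:
f = 2Ω sin φ = 2 × 7.29×10⁻⁵ × sin 30° = 7.29×10⁻⁵ s⁻¹
Wind speed in SI: 101 knots = 52.0 m/s
Geostrophic balance rearranged: |∂P/∂n| = f ρ V_g
|∂P/∂n| = 7.29×10⁻⁵ × 0.736 × 52.0 = 2.79×10⁻³ Pa/m
Isobar spacing: Δn = ΔP/|∂P/∂n| = 400 Pa / 2.79×10⁻³ Pa/m = 143481 m ≈ 143 km

143 km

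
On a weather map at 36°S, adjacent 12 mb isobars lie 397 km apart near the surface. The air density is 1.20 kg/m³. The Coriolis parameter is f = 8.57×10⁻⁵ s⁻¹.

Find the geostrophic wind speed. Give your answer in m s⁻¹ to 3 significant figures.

29.4 m s⁻¹

Pressure gradient: |∂P/∂n| = 1200 Pa / 397000 m = 3.02×10⁻³ Pa/m
Geostrophic balance (pressure-gradient force = Coriolis force):
V_g = (1/(fρ)) |∂P/∂n| = 3.02×10⁻³ / (8.57×10⁻⁵ × 1.20) = 29.4 m/s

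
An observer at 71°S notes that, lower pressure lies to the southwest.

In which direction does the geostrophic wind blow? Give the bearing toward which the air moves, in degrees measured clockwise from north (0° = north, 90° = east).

The pressure-gradient force points toward the southwest (bearing 225°).
Geostrophic balance: in the Southern Hemisphere the Coriolis force deflects motion to the left, so the geostrophic wind blows 90° to the left of the pressure-gradient force (low pressure on the right).
Rotating 225° by 90° counterclockwise gives 135° — the wind blows toward the southeast.

135°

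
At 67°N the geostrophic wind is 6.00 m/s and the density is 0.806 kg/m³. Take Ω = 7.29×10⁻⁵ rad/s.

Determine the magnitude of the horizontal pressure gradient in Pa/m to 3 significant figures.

6.49×10⁻⁴ Pa/m

Coriolis parameter at 67°N:
f = 2Ω sin φ = 2 × 7.29×10⁻⁵ × sin 67° = 1.34×10⁻⁴ s⁻¹
Geostrophic balance rearranged: |∂P/∂n| = f ρ V_g
|∂P/∂n| = 1.34×10⁻⁴ × 0.806 × 6.00 = 6.49×10⁻⁴ Pa/m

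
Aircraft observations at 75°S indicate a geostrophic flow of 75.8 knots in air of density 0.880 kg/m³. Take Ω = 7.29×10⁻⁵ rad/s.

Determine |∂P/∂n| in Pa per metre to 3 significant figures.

Coriolis parameter at 75°S:
f = 2Ω sin φ = 2 × 7.29×10⁻⁵ × sin 75° = 1.41×10⁻⁴ s⁻¹
Wind speed in SI: 75.8 knots = 39.0 m/s
Geostrophic balance rearranged: |∂P/∂n| = f ρ V_g
|∂P/∂n| = 1.41×10⁻⁴ × 0.880 × 39.0 = 4.83×10⁻³ Pa/m

4.83×10⁻³ Pa/m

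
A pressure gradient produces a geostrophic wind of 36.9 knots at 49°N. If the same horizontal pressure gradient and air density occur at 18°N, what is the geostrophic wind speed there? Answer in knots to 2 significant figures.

With the same pressure gradient and density, V_g ∝ 1/f ∝ 1/sin φ.
V₂ = V₁ · sin φ₁ / sin φ₂ = 36.9 × sin 49° / sin 18°
V₂ = 36.9 × 0.7547/0.3090 = 90 knots

90 knots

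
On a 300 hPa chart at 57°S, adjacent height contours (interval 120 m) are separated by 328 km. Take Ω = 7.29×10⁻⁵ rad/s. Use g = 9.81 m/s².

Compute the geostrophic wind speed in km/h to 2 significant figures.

Coriolis parameter at 57°S:
f = 2Ω sin φ = 2 × 7.29×10⁻⁵ × sin 57° = 1.22×10⁻⁴ s⁻¹
Height gradient: |∂Z/∂n| = 120 m / 328000 m = 3.66×10⁻⁴
On a pressure surface, geostrophic balance gives V_g = (g/f)|∂Z/∂n|:
V_g = 9.81 × 3.66×10⁻⁴ / 1.22×10⁻⁴ = 29.4 m/s
Converting: 29.4 m/s × 3.6 = 110 km/h

110 km/h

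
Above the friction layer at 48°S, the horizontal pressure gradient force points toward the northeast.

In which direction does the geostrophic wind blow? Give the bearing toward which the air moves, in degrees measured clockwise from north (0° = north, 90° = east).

The pressure-gradient force points toward the northeast (bearing 045°).
Geostrophic balance: in the Southern Hemisphere the Coriolis force deflects motion to the left, so the geostrophic wind blows 90° to the left of the pressure-gradient force (low pressure on the right).
Rotating 045° by 90° counterclockwise gives 315° — the wind blows toward the northwest.

315°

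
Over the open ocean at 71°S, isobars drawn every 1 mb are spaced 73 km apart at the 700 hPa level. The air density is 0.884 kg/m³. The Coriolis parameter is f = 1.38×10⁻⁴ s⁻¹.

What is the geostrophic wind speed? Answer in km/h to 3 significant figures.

40.4 km/h

Pressure gradient: |∂P/∂n| = 100 Pa / 73000 m = 1.37×10⁻³ Pa/m
Geostrophic balance (pressure-gradient force = Coriolis force):
V_g = (1/(fρ)) |∂P/∂n| = 1.37×10⁻³ / (1.38×10⁻⁴ × 0.884) = 11.2 m/s
Converting: 11.2 m/s × 3.6 = 40.4 km/h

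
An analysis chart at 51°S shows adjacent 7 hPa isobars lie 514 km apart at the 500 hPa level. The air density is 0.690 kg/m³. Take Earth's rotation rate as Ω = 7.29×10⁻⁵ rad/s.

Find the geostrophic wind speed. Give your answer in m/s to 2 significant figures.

17 m/s

Coriolis parameter at 51°S:
f = 2Ω sin φ = 2 × 7.29×10⁻⁵ × sin 51° = 1.13×10⁻⁴ s⁻¹
Pressure gradient: |∂P/∂n| = 700 Pa / 514000 m = 1.36×10⁻³ Pa/m
Geostrophic balance (pressure-gradient force = Coriolis force):
V_g = (1/(fρ)) |∂P/∂n| = 1.36×10⁻³ / (1.13×10⁻⁴ × 0.690) = 17.4 m/s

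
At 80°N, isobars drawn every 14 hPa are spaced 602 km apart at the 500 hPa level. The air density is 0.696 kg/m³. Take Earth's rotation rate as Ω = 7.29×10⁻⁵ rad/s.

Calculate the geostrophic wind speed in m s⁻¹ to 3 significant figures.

23.3 m s⁻¹

Coriolis parameter at 80°N:
f = 2Ω sin φ = 2 × 7.29×10⁻⁵ × sin 80° = 1.44×10⁻⁴ s⁻¹
Pressure gradient: |∂P/∂n| = 1400 Pa / 602000 m = 2.33×10⁻³ Pa/m
Geostrophic balance (pressure-gradient force = Coriolis force):
V_g = (1/(fρ)) |∂P/∂n| = 2.33×10⁻³ / (1.44×10⁻⁴ × 0.696) = 23.3 m/s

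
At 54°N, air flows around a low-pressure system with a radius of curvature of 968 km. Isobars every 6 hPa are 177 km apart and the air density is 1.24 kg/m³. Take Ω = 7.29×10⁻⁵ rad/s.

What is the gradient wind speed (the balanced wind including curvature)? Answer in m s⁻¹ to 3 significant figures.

19.8 m s⁻¹

Coriolis parameter at 54°N:
f = 2Ω sin φ = 2 × 7.29×10⁻⁵ × sin 54° = 1.18×10⁻⁴ s⁻¹
Pressure gradient: |∂P/∂n| = 600 Pa / 177000 m = 3.39×10⁻³ Pa/m
Geostrophic speed: V_g = |∂P/∂n|/(fρ) = 3.39×10⁻³/(1.18×10⁻⁴ × 1.24) = 23.2 m/s
Around a low, centrifugal force acts outward with Coriolis, so pressure-gradient force balances both:
(1/ρ)|∂P/∂n| = fV + V²/R  →  V² + fR·V − fR·V_g = 0
With fR = 1.18×10⁻⁴ × 968×10³ m = 114 m/s:
V = [−fR + √((fR)² + 4 fR V_g)]/2 = [−114 + √(114² + 4×114×23.2)]/2 = 19.8 m/s
Subgeostrophic (V < V_g = 23.2 m/s), as expected around a low.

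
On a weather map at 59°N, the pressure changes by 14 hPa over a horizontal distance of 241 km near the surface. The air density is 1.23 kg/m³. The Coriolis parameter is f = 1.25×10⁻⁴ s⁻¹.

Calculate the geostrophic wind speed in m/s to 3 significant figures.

Pressure gradient: |∂P/∂n| = 1400 Pa / 241000 m = 5.81×10⁻³ Pa/m
Geostrophic balance (pressure-gradient force = Coriolis force):
V_g = (1/(fρ)) |∂P/∂n| = 5.81×10⁻³ / (1.25×10⁻⁴ × 1.23) = 37.8 m/s

37.8 m/s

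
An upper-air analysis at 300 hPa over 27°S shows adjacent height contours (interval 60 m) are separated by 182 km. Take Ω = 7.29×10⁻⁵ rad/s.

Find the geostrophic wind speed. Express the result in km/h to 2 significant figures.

Coriolis parameter at 27°S:
f = 2Ω sin φ = 2 × 7.29×10⁻⁵ × sin 27° = 6.62×10⁻⁵ s⁻¹
Height gradient: |∂Z/∂n| = 60 m / 182000 m = 3.30×10⁻⁴
On a pressure surface, geostrophic balance gives V_g = (g/f)|∂Z/∂n|:
V_g = 9.81 × 3.30×10⁻⁴ / 6.62×10⁻⁵ = 48.9 m/s
Converting: 48.9 m/s × 3.6 = 180 km/h

180 km/h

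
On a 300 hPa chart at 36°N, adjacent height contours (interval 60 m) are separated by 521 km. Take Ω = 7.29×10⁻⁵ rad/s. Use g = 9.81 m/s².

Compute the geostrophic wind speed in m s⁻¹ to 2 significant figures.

Coriolis parameter at 36°N:
f = 2Ω sin φ = 2 × 7.29×10⁻⁵ × sin 36° = 8.57×10⁻⁵ s⁻¹
Height gradient: |∂Z/∂n| = 60 m / 521000 m = 1.15×10⁻⁴
On a pressure surface, geostrophic balance gives V_g = (g/f)|∂Z/∂n|:
V_g = 9.81 × 1.15×10⁻⁴ / 8.57×10⁻⁵ = 13.2 m/s

13 m s⁻¹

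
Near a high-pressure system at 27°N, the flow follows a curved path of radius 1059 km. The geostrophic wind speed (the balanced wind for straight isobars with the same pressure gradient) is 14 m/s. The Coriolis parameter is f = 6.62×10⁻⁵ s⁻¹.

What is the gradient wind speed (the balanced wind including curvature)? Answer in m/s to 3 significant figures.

Around a high, pressure-gradient force acts outward with centrifugal, so Coriolis balances both:
fV = (1/ρ)|∂P/∂n| + V²/R  →  V² − fR·V + fR·V_g = 0
With fR = 6.62×10⁻⁵ × 1059×10³ m = 70.1 m/s:
V = [fR − √((fR)² − 4 fR V_g)]/2 = [70.1 − √(70.1² − 4×70.1×14)]/2 = 19.3 m/s
Supergeostrophic (V > V_g = 14 m/s), as expected around a high.

19.3 m/s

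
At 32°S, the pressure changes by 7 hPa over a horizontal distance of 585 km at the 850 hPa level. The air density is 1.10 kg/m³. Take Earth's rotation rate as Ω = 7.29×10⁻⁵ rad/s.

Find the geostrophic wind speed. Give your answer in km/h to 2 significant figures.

Coriolis parameter at 32°S:
f = 2Ω sin φ = 2 × 7.29×10⁻⁵ × sin 32° = 7.73×10⁻⁵ s⁻¹
Pressure gradient: |∂P/∂n| = 700 Pa / 585000 m = 1.20×10⁻³ Pa/m
Geostrophic balance (pressure-gradient force = Coriolis force):
V_g = (1/(fρ)) |∂P/∂n| = 1.20×10⁻³ / (7.73×10⁻⁵ × 1.10) = 14.1 m/s
Converting: 14.1 m/s × 3.6 = 51 km/h

51 km/h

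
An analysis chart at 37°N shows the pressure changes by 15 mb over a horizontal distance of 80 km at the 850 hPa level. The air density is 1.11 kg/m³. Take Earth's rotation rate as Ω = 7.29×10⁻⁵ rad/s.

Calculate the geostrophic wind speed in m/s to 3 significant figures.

193 m/s

Coriolis parameter at 37°N:
f = 2Ω sin φ = 2 × 7.29×10⁻⁵ × sin 37° = 8.77×10⁻⁵ s⁻¹
Pressure gradient: |∂P/∂n| = 1500 Pa / 80000 m = 1.88×10⁻² Pa/m
Geostrophic balance (pressure-gradient force = Coriolis force):
V_g = (1/(fρ)) |∂P/∂n| = 1.88×10⁻² / (8.77×10⁻⁵ × 1.11) = 193 m/s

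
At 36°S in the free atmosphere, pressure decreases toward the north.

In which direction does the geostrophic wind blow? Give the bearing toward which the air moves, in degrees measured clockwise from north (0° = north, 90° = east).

270°

The pressure-gradient force points toward the north (bearing 000°).
Geostrophic balance: in the Southern Hemisphere the Coriolis force deflects motion to the left, so the geostrophic wind blows 90° to the left of the pressure-gradient force (low pressure on the right).
Rotating 000° by 90° counterclockwise gives 270° — the wind blows toward the west.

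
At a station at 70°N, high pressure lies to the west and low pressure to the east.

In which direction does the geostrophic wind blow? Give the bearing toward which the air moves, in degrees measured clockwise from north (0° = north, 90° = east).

180°

The pressure-gradient force points toward the east (bearing 090°).
Geostrophic balance: in the Northern Hemisphere the Coriolis force deflects motion to the right, so the geostrophic wind blows 90° to the right of the pressure-gradient force (low pressure on the left).
Rotating 090° by 90° clockwise gives 180° — the wind blows toward the south.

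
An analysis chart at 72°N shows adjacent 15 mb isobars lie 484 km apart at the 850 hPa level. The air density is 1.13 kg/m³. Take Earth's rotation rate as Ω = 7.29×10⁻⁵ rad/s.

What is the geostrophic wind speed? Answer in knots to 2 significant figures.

38 knots

Coriolis parameter at 72°N:
f = 2Ω sin φ = 2 × 7.29×10⁻⁵ × sin 72° = 1.39×10⁻⁴ s⁻¹
Pressure gradient: |∂P/∂n| = 1500 Pa / 484000 m = 3.10×10⁻³ Pa/m
Geostrophic balance (pressure-gradient force = Coriolis force):
V_g = (1/(fρ)) |∂P/∂n| = 3.10×10⁻³ / (1.39×10⁻⁴ × 1.13) = 19.8 m/s
Converting: 19.8 m/s × 1.944 = 38 knots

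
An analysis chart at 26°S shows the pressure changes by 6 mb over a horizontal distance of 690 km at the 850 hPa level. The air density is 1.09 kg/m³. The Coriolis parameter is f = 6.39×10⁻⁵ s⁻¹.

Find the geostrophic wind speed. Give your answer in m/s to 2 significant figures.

Pressure gradient: |∂P/∂n| = 600 Pa / 690000 m = 8.70×10⁻⁴ Pa/m
Geostrophic balance (pressure-gradient force = Coriolis force):
V_g = (1/(fρ)) |∂P/∂n| = 8.70×10⁻⁴ / (6.39×10⁻⁵ × 1.09) = 12.5 m/s

12 m/s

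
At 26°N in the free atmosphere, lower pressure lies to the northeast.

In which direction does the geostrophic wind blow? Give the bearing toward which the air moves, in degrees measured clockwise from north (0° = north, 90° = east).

135°

The pressure-gradient force points toward the northeast (bearing 045°).
Geostrophic balance: in the Northern Hemisphere the Coriolis force deflects motion to the right, so the geostrophic wind blows 90° to the right of the pressure-gradient force (low pressure on the left).
Rotating 045° by 90° clockwise gives 135° — the wind blows toward the southeast.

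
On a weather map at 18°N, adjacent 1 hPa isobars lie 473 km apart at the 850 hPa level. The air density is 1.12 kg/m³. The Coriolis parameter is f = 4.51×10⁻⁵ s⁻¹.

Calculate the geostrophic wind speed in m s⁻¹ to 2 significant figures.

Pressure gradient: |∂P/∂n| = 100 Pa / 473000 m = 2.11×10⁻⁴ Pa/m
Geostrophic balance (pressure-gradient force = Coriolis force):
V_g = (1/(fρ)) |∂P/∂n| = 2.11×10⁻⁴ / (4.51×10⁻⁵ × 1.12) = 4.19 m/s

4.2 m s⁻¹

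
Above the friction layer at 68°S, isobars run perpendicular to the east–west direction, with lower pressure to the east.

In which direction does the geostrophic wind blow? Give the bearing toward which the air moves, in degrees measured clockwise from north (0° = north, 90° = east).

The pressure-gradient force points toward the east (bearing 090°).
Geostrophic balance: in the Southern Hemisphere the Coriolis force deflects motion to the left, so the geostrophic wind blows 90° to the left of the pressure-gradient force (low pressure on the right).
Rotating 090° by 90° counterclockwise gives 000° — the wind blows toward the north.

000°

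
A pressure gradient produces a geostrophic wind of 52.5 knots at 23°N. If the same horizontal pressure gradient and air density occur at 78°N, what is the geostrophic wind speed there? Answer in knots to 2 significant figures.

21 knots

With the same pressure gradient and density, V_g ∝ 1/f ∝ 1/sin φ.
V₂ = V₁ · sin φ₁ / sin φ₂ = 52.5 × sin 23° / sin 78°
V₂ = 52.5 × 0.3907/0.9781 = 21 knots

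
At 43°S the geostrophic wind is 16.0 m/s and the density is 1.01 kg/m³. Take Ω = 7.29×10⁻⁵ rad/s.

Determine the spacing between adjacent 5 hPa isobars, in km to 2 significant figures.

310 km

Coriolis parameter at 43°S:
f = 2Ω sin φ = 2 × 7.29×10⁻⁵ × sin 43° = 9.94×10⁻⁵ s⁻¹
Geostrophic balance rearranged: |∂P/∂n| = f ρ V_g
|∂P/∂n| = 9.94×10⁻⁵ × 1.01 × 16.0 = 1.61×10⁻³ Pa/m
Isobar spacing: Δn = ΔP/|∂P/∂n| = 500 Pa / 1.61×10⁻³ Pa/m = 311163 m ≈ 310 km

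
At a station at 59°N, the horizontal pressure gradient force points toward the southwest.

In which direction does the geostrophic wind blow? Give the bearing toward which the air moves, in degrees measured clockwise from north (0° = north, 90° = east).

The pressure-gradient force points toward the southwest (bearing 225°).
Geostrophic balance: in the Northern Hemisphere the Coriolis force deflects motion to the right, so the geostrophic wind blows 90° to the right of the pressure-gradient force (low pressure on the left).
Rotating 225° by 90° clockwise gives 315° — the wind blows toward the northwest.

315°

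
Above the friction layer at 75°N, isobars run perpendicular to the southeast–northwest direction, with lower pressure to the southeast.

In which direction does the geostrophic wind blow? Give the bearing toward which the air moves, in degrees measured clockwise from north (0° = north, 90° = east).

225°

The pressure-gradient force points toward the southeast (bearing 135°).
Geostrophic balance: in the Northern Hemisphere the Coriolis force deflects motion to the right, so the geostrophic wind blows 90° to the right of the pressure-gradient force (low pressure on the left).
Rotating 135° by 90° clockwise gives 225° — the wind blows toward the southwest.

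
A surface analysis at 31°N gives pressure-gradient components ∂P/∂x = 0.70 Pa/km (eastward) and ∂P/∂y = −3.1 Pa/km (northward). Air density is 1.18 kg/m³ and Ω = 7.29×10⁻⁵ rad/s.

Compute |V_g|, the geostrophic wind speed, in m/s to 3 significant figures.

35.9 m/s

Coriolis parameter at 31°N:
f = 2Ω sin φ = 2 × 7.29×10⁻⁵ × sin 31° = 7.51×10⁻⁵ s⁻¹
Component geostrophic relations (x east, y north):
u_g = −(1/(fρ)) ∂P/∂y,  v_g = (1/(fρ)) ∂P/∂x
u_g = −(−3.1×10⁻³)/(7.51×10⁻⁵ × 1.18) = 35.0 m/s;  v_g = (0.70×10⁻³)/(7.51×10⁻⁵ × 1.18) = 7.90 m/s
|V_g| = √(u_g² + v_g²) = 35.9 m/s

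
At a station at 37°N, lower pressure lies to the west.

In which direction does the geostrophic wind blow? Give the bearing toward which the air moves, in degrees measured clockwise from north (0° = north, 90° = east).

The pressure-gradient force points toward the west (bearing 270°).
Geostrophic balance: in the Northern Hemisphere the Coriolis force deflects motion to the right, so the geostrophic wind blows 90° to the right of the pressure-gradient force (low pressure on the left).
Rotating 270° by 90° clockwise gives 000° — the wind blows toward the north.

000°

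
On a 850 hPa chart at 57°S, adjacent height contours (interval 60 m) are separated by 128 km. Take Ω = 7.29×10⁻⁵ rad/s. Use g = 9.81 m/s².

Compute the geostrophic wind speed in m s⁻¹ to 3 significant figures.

37.6 m s⁻¹

Coriolis parameter at 57°S:
f = 2Ω sin φ = 2 × 7.29×10⁻⁵ × sin 57° = 1.22×10⁻⁴ s⁻¹
Height gradient: |∂Z/∂n| = 60 m / 128000 m = 4.69×10⁻⁴
On a pressure surface, geostrophic balance gives V_g = (g/f)|∂Z/∂n|:
V_g = 9.81 × 4.69×10⁻⁴ / 1.22×10⁻⁴ = 37.6 m/s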